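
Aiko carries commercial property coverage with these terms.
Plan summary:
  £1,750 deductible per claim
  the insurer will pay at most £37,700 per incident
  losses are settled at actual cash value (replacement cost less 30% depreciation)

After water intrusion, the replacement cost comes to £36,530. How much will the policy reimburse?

£23,821

At 30% depreciation, ACV = £36,530 − £10,959 = £25,571.
Subtract the deductible: £25,571 − £1,750 = £23,821.
That's under the £37,700 cap, so the insurer reimburses the full £23,821.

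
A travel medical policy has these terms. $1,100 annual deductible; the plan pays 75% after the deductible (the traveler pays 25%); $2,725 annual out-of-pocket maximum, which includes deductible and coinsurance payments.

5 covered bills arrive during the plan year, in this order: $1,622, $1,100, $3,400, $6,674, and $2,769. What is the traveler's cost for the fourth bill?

Claim 1 — $1,622: deductible takes $1,100, $522 remains; 25% of $522 = $130.50. Traveler owes $1,230.50 (running OOP $1,230.50).
Claim 2 — $1,100: 25% coinsurance on $1,100 = $275. Traveler owes $275 (running OOP $1,505.50).
Claim 3 — $3,400: deductible met; 25% of $3,400 = $850. Traveler owes $850 (running OOP $2,355.50).
Claim 4 — $6,674: deductible already satisfied, so traveler's share is 25% × $6,674 = $1,668.50. That would push OOP to $4,024, over the $2,725 cap, so traveler pays $2,725 − $2,355.50 = $369.50.

$369.50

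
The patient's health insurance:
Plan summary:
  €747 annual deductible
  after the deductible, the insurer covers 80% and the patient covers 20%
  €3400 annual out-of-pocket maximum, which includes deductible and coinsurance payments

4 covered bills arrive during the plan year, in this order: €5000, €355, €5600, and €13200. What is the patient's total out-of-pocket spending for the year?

Bill 1, €5000: €747 to deductible, leaving €4253; coinsurance €4253 × 20% = €850.60. Cost to patient: €1597.60. OOP to date €1597.60.
Bill 2, €355: deductible met; 20% of €355 = €71. Patient owes €71 (running OOP €1668.60).
Bill 3, €5600: deductible met; 20% of €5600 = €1120. Cost to patient: €1120. OOP to date €2788.60.
Bill 4, €13200: deductible already satisfied, so patient's share is 20% × €13200 = €2640. That would push OOP to €5428.60, over the €3400 cap, so patient pays €3400 − €2788.60 = €611.40.
Summing the patient's payments: €1597.60 + €71 + €1120 + €611.40 = €3400.

€3400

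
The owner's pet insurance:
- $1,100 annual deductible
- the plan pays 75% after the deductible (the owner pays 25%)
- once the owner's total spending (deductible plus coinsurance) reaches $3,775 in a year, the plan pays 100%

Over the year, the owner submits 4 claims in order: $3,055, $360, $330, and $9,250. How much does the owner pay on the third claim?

$82.50

Claim 1 — $3,055: $1,100 to deductible, leaving $1,955; coinsurance $1,955 × 25% = $488.75. Cost to owner: $1,588.75. OOP to date $1,588.75.
Claim 2 — $360: 25% coinsurance on $360 = $90. Owner pays $90; OOP now $1,678.75.
Claim 3 — $330: 25% coinsurance on $330 = $82.50. Owner pays $82.50; OOP now $1,761.25.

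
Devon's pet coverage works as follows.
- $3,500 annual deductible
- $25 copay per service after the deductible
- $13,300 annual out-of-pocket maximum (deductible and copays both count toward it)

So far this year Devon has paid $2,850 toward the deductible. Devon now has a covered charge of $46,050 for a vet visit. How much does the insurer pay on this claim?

$45,375

$2,850 of the $3,500 deductible is already met, leaving $650.
That leaves $46,050 − $650 = $45,400 for the copay.
Copay on this service: $25.
Owner responsibility before any cap: $650 + $25 = $675.
Total out-of-pocket so far would be $2,850 + $675 = $3,525, below the $13,300 cap — no reduction.
Insurer pays the balance: $46,050 − $675 = $45,375.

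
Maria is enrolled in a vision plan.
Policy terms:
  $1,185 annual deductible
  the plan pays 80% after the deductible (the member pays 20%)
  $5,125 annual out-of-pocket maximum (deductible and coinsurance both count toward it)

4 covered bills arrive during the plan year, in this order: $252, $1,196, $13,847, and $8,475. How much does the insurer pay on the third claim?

$11,077.60

Claim 1 — $252: entire amount goes to the deductible. Member pays $252; OOP now $252. Plan pays $252 − $252 = $0.
Claim 2 — $1,196: $933 to deductible, leaving $263; coinsurance $263 × 20% = $52.60. Member pays $985.60; OOP now $1,237.60. Insurer: $1,196 − $985.60 = $210.40.
Claim 3 — $13,847: deductible already satisfied, so member's share is 20% × $13,847 = $2,769.40. Cost to member: $2,769.40. OOP to date $4,007. Plan pays $13,847 − $2,769.40 = $11,077.60.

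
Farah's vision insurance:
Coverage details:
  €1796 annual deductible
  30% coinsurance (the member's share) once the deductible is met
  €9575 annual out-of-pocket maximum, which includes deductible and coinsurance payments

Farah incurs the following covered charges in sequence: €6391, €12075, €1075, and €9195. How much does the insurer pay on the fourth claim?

€6739.50

Claim 1 — €6391: €1796 to deductible, leaving €4595; coinsurance €4595 × 30% = €1378.50. Cost to member: €3174.50. OOP to date €3174.50. Plan pays €6391 − €3174.50 = €3216.50.
Claim 2 — €12075: 30% coinsurance on €12075 = €3622.50. Member owes €3622.50 (running OOP €6797). Plan pays €12075 − €3622.50 = €8452.50.
Claim 3 — €1075: 30% coinsurance on €1075 = €322.50. Member owes €322.50 (running OOP €7119.50). Plan pays €1075 − €322.50 = €752.50.
Claim 4 — €9195: deductible already satisfied, so member's share is 30% × €9195 = €2758.50. That would push OOP to €9878, over the €9575 cap, so member pays €9575 − €7119.50 = €2455.50. Insurer: €9195 − €2455.50 = €6739.50.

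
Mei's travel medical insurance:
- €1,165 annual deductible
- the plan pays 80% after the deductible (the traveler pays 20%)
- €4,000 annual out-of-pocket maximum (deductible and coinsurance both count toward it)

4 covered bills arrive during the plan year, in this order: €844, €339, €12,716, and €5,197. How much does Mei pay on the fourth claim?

Bill 1, €844: all of it applies to the deductible. Traveler owes €844 (running OOP €844).
Bill 2, €339: deductible takes €321, €18 remains; traveler's 20% is €3.60. Cost to traveler: €324.60. OOP to date €1,168.60.
Bill 3, €12,716: 20% coinsurance on €12,716 = €2,543.20. Traveler owes €2,543.20 (running OOP €3,711.80).
Bill 4, €5,197: deductible met; 20% of €5,197 = €1,039.40. Adding that to €3,711.80 gives €4,751.20, past the €4,000 cap; traveler pays only €4,000 − €3,711.80 = €288.20.

€288.20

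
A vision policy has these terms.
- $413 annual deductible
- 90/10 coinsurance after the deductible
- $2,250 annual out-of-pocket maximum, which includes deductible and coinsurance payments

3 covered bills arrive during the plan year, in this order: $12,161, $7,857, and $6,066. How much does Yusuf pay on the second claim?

$662.20

#1 ($12,161): deductible takes $413, $11,748 remains; member's 10% is $1,174.80. Member pays $1,587.80; OOP now $1,587.80.
#2 ($7,857): deductible met; 10% of $7,857 = $785.70. OOP would hit $2,373.50 > $2,250, so the cap limits the member to $2,250 − $1,587.80 = $662.20.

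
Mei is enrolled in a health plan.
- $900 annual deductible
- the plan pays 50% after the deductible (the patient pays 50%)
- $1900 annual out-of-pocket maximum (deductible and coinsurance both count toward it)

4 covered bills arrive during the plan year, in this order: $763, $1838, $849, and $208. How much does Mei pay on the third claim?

$149.50

Claim 1 — $763: entire amount goes to the deductible. Patient owes $763 (running OOP $763).
Claim 2 — $1838: $137 finishes the deductible; $1701 goes to coinsurance; coinsurance $1701 × 50% = $850.50. Patient pays $987.50; OOP now $1750.50.
Claim 3 — $849: deductible already satisfied, so patient's share is 50% × $849 = $424.50. Adding that to $1750.50 gives $2175, past the $1900 cap; patient pays only $1900 − $1750.50 = $149.50.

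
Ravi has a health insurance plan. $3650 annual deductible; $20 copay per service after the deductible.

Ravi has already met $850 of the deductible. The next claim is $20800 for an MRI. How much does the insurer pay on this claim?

$17980

Deductible still to meet: $3650 − $850 = $2800.
After the $2800 deductible portion, $20800 − $2800 = $18000 is subject to the copay.
Copay on this service: $20.
That puts the patient's cost at $2800 + $20 = $2820.
The insurer covers the remainder: $20800 − $2820 = $17980.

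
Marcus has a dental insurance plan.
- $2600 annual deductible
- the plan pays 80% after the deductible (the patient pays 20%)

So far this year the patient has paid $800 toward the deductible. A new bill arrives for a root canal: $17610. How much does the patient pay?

Deductible still to meet: $2600 − $800 = $1800.
After the $1800 deductible portion, $17610 − $1800 = $15810 is subject to coinsurance.
Patient's 20% share of $15810 is $3162.
So the patient owes $1800 + $3162 = $4962.

$4962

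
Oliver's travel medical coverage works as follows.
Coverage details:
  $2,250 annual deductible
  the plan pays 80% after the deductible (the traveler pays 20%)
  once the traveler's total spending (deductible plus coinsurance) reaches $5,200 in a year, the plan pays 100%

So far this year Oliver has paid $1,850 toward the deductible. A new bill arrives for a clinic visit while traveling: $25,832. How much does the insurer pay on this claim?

Remaining deductible: $2,250 − $1,850 = $400.
The remaining $25,432 (= $25,832 − $400) moves to coinsurance.
Traveler's 20% share of $25,432 is $5,086.40.
That puts the traveler's cost at $400 + $5,086.40 = $5,486.40 before any cap.
Year-to-date out-of-pocket would reach $1,850 + $5,486.40 = $7,336.40, above the $5,200 maximum, so the traveler pays only $5,200 − $1,850 = $3,350.
The plan picks up $25,832 − $3,350 = $22,482.

$22,482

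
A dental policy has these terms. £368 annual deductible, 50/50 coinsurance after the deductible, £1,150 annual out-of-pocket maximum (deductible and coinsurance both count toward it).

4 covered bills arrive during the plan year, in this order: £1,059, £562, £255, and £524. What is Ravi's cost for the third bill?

Claim 1 — £1,059: £368 finishes the deductible; £691 goes to coinsurance; patient's 50% is £345.50. Cost to patient: £713.50. OOP to date £713.50.
Claim 2 — £562: deductible met; 50% of £562 = £281. Cost to patient: £281. OOP to date £994.50.
Claim 3 — £255: 50% coinsurance on £255 = £127.50. Patient pays £127.50; OOP now £1,122.

£127.50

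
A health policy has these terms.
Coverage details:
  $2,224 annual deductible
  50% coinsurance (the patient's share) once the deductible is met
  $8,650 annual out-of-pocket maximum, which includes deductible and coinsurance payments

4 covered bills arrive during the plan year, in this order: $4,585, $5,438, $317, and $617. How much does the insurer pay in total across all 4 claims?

Claim 1 ($4,585): $2,224 finishes the deductible; $2,361 goes to coinsurance; patient's 50% is $1,180.50. Patient owes $3,404.50 (running OOP $3,404.50). Plan pays $4,585 − $3,404.50 = $1,180.50.
Claim 2 ($5,438): 50% coinsurance on $5,438 = $2,719. Patient owes $2,719 (running OOP $6,123.50). Plan pays $5,438 − $2,719 = $2,719.
Claim 3 ($317): deductible met; 50% of $317 = $158.50. Cost to patient: $158.50. OOP to date $6,282. Plan pays $317 − $158.50 = $158.50.
Claim 4 ($617): 50% coinsurance on $617 = $308.50. Cost to patient: $308.50. OOP to date $6,590.50. Insurer: $617 − $308.50 = $308.50.
Insurer total = bills − patient's total = $10,957 − $6,590.50 = $4,366.50.

$4,366.50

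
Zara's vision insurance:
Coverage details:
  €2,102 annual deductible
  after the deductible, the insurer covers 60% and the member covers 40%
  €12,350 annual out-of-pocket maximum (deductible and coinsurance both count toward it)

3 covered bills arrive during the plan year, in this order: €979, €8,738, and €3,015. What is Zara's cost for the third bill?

Bill 1, €979: fully absorbed by the deductible. Member pays €979; OOP now €979.
Bill 2, €8,738: €1,123 finishes the deductible; €7,615 goes to coinsurance; 40% of €7,615 = €3,046. Member pays €4,169; OOP now €5,148.
Bill 3, €3,015: deductible met; 40% of €3,015 = €1,206. Cost to member: €1,206. OOP to date €6,354.

€1,206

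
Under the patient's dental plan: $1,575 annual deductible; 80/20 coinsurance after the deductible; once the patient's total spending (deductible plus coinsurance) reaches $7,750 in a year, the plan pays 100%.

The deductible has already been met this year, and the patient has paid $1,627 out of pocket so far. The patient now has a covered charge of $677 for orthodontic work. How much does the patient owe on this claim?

The deductible is already satisfied, so the full bill goes to coinsurance.
Patient's 20% share of $677 is $135.40.
Total out-of-pocket so far would be $1,627 + $135.40 = $1,762.40, below the $7,750 cap — no reduction.

$135.40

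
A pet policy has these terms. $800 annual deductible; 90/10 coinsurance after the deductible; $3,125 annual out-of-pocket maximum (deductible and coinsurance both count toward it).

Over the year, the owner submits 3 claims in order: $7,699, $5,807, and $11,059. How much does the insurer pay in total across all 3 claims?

$21,440

Claim 1 — $7,699: deductible takes $800, $6,899 remains; 10% of $6,899 = $689.90. Owner pays $1,489.90; OOP now $1,489.90. Insurer: $7,699 − $1,489.90 = $6,209.10.
Claim 2 — $5,807: 10% coinsurance on $5,807 = $580.70. Cost to owner: $580.70. OOP to date $2,070.60. Insurer: $5,807 − $580.70 = $5,226.30.
Claim 3 — $11,059: deductible already satisfied, so owner's share is 10% × $11,059 = $1,105.90. Adding that to $2,070.60 gives $3,176.50, past the $3,125 cap; owner pays only $3,125 − $2,070.60 = $1,054.40. Insurer: $11,059 − $1,054.40 = $10,004.60.
Insurer total: $6,209.10 + $5,226.30 + $10,004.60 = $21,440.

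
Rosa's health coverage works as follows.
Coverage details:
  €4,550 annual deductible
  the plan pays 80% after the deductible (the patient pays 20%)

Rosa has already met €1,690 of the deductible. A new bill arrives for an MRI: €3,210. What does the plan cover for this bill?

€280

Deductible still to meet: €4,550 − €1,690 = €2,860.
After the €2,860 deductible portion, €3,210 − €2,860 = €350 is subject to coinsurance.
Coinsurance: €350 × 20% = €70.
That puts the patient's cost at €2,860 + €70 = €2,930.
The insurer covers the remainder: €3,210 − €2,930 = €280.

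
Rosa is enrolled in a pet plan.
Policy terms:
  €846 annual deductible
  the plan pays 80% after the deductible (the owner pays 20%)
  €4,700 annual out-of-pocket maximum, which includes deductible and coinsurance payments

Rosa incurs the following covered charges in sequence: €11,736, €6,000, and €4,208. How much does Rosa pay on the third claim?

€476

Bill 1, €11,736: €846 finishes the deductible; €10,890 goes to coinsurance; 20% of €10,890 = €2,178. Cost to owner: €3,024. OOP to date €3,024.
Bill 2, €6,000: deductible already satisfied, so owner's share is 20% × €6,000 = €1,200. Cost to owner: €1,200. OOP to date €4,224.
Bill 3, €4,208: deductible already satisfied, so owner's share is 20% × €4,208 = €841.60. That would push OOP to €5,065.60, over the €4,700 cap, so owner pays €4,700 − €4,224 = €476.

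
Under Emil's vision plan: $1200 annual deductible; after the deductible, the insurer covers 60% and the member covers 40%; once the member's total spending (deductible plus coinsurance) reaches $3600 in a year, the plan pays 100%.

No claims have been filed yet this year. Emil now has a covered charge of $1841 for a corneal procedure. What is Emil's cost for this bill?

$1456.40

Deductible not yet touched, so the first $1200 of the bill goes to the deductible.
After the $1200 deductible portion, $1841 − $1200 = $641 is subject to coinsurance.
Member's 40% share of $641 is $256.40.
So the member owes $1200 + $256.40 = $1456.40 before any cap.
Year-to-date out-of-pocket becomes $0 + $1456.40 = $1456.40, still under the $3600 maximum, so no cap applies.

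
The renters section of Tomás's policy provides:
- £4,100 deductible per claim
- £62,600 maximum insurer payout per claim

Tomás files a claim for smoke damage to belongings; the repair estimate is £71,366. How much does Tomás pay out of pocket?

Subtract the deductible: £71,366 − £4,100 = £67,266.
Since £67,266 > £62,600, the payout is capped at £62,600.
Tenant's share is the uncovered remainder: £71,366 − £62,600 = £8,766.

£8,766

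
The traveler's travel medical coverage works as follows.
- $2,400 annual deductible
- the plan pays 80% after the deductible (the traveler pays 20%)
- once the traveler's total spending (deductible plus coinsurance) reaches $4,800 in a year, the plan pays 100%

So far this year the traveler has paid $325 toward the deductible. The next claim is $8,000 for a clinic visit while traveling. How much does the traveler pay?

$3,260

Remaining deductible: $2,400 − $325 = $2,075.
The remaining $5,925 (= $8,000 − $2,075) moves to coinsurance.
Traveler's 20% share of $5,925 is $1,185.
Traveler responsibility before any cap: $2,075 + $1,185 = $3,260.
Cumulative spending $325 + $3,260 = $3,585 stays under the $4,800 maximum.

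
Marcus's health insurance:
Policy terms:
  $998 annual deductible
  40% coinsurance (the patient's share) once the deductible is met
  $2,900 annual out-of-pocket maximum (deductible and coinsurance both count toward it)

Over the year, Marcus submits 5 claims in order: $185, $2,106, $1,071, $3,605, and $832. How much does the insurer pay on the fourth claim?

#1 ($185): entire amount goes to the deductible. Cost to patient: $185. OOP to date $185. Plan pays $185 − $185 = $0.
#2 ($2,106): $813 to deductible, leaving $1,293; patient's 40% is $517.20. Cost to patient: $1,330.20. OOP to date $1,515.20. Insurer: $2,106 − $1,330.20 = $775.80.
#3 ($1,071): 40% coinsurance on $1,071 = $428.40. Patient owes $428.40 (running OOP $1,943.60). Plan pays $1,071 − $428.40 = $642.60.
#4 ($3,605): 40% coinsurance on $3,605 = $1,442. Adding that to $1,943.60 gives $3,385.60, past the $2,900 cap; patient pays only $2,900 − $1,943.60 = $956.40. Insurer: $3,605 − $956.40 = $2,648.60.

$2,648.60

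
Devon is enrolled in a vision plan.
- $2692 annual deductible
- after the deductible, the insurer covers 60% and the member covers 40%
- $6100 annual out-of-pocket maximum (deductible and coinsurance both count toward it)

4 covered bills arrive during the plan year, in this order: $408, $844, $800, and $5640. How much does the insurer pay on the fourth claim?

$3000

Claim 1 ($408): entire amount goes to the deductible. Cost to member: $408. OOP to date $408. Insurer: $408 − $408 = $0.
Claim 2 ($844): fully absorbed by the deductible. Cost to member: $844. OOP to date $1252. Plan pays $844 − $844 = $0.
Claim 3 ($800): entire amount goes to the deductible. Member owes $800 (running OOP $2052). Plan pays $800 − $800 = $0.
Claim 4 ($5640): deductible takes $640, $5000 remains; coinsurance $5000 × 40% = $2000. Member pays $2640; OOP now $4692. Insurer: $5640 − $2640 = $3000.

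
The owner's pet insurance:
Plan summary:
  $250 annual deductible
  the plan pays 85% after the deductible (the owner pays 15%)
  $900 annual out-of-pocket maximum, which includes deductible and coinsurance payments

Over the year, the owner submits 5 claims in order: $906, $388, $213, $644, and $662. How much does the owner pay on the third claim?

Claim 1 — $906: $250 to deductible, leaving $656; 15% of $656 = $98.40. Cost to owner: $348.40. OOP to date $348.40.
Claim 2 — $388: deductible already satisfied, so owner's share is 15% × $388 = $58.20. Cost to owner: $58.20. OOP to date $406.60.
Claim 3 — $213: deductible already satisfied, so owner's share is 15% × $213 = $31.95. Cost to owner: $31.95. OOP to date $438.55.

$31.95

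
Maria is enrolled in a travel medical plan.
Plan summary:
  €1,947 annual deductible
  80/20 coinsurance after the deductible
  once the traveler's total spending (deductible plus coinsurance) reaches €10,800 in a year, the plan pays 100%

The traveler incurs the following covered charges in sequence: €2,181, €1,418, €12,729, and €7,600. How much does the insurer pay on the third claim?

€10,183.20

#1 (€2,181): deductible takes €1,947, €234 remains; 20% of €234 = €46.80. Traveler pays €1,993.80; OOP now €1,993.80. Insurer: €2,181 − €1,993.80 = €187.20.
#2 (€1,418): deductible met; 20% of €1,418 = €283.60. Traveler pays €283.60; OOP now €2,277.40. Plan pays €1,418 − €283.60 = €1,134.40.
#3 (€12,729): deductible already satisfied, so traveler's share is 20% × €12,729 = €2,545.80. Cost to traveler: €2,545.80. OOP to date €4,823.20. Insurer: €12,729 − €2,545.80 = €10,183.20.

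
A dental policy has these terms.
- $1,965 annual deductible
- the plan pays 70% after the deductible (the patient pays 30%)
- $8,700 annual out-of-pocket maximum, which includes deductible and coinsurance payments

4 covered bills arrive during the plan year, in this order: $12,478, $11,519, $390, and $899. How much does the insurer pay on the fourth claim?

Claim 1 ($12,478): deductible takes $1,965, $10,513 remains; coinsurance $10,513 × 30% = $3,153.90. Cost to patient: $5,118.90. OOP to date $5,118.90. Insurer: $12,478 − $5,118.90 = $7,359.10.
Claim 2 ($11,519): 30% coinsurance on $11,519 = $3,455.70. Patient owes $3,455.70 (running OOP $8,574.60). Plan pays $11,519 − $3,455.70 = $8,063.30.
Claim 3 ($390): deductible already satisfied, so patient's share is 30% × $390 = $117. Cost to patient: $117. OOP to date $8,691.60. Insurer: $390 − $117 = $273.
Claim 4 ($899): deductible already satisfied, so patient's share is 30% × $899 = $269.70. OOP would hit $8,961.30 > $8,700, so the cap limits the patient to $8,700 − $8,691.60 = $8.40. Plan pays $899 − $8.40 = $890.60.

$890.60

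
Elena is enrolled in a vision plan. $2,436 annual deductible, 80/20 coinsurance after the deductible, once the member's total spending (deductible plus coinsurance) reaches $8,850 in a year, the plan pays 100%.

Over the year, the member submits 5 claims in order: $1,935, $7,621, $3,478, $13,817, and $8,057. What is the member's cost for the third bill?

Bill 1, $1,935: fully absorbed by the deductible. Member owes $1,935 (running OOP $1,935).
Bill 2, $7,621: $501 to deductible, leaving $7,120; member's 20% is $1,424. Member pays $1,925; OOP now $3,860.
Bill 3, $3,478: deductible met; 20% of $3,478 = $695.60. Member pays $695.60; OOP now $4,555.60.

$695.60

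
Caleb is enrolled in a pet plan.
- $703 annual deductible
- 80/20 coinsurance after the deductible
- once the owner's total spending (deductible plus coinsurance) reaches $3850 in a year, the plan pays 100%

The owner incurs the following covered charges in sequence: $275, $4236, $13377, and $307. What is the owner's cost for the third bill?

$2385.40

Claim 1 — $275: fully absorbed by the deductible. Cost to owner: $275. OOP to date $275.
Claim 2 — $4236: deductible takes $428, $3808 remains; 20% of $3808 = $761.60. Owner owes $1189.60 (running OOP $1464.60).
Claim 3 — $13377: deductible already satisfied, so owner's share is 20% × $13377 = $2675.40. OOP would hit $4140 > $3850, so the cap limits the owner to $3850 − $1464.60 = $2385.40.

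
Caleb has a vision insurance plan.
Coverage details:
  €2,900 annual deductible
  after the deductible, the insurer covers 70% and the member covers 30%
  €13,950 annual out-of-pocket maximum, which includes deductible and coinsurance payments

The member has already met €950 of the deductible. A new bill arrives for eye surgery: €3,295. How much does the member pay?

Remaining deductible: €2,900 − €950 = €1,950.
The remaining €1,345 (= €3,295 − €1,950) moves to coinsurance.
Member's 30% share of €1,345 is €403.50.
So the member owes €1,950 + €403.50 = €2,353.50 before any cap.
Total out-of-pocket so far would be €950 + €2,353.50 = €3,303.50, below the €13,950 cap — no reduction.

€2,353.50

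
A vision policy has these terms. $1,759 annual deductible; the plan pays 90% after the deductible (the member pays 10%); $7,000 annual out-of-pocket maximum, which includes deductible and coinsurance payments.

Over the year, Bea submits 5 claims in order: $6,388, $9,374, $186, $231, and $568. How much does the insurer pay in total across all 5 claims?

#1 ($6,388): $1,759 to deductible, leaving $4,629; member's 10% is $462.90. Member owes $2,221.90 (running OOP $2,221.90). Insurer: $6,388 − $2,221.90 = $4,166.10.
#2 ($9,374): 10% coinsurance on $9,374 = $937.40. Cost to member: $937.40. OOP to date $3,159.30. Insurer: $9,374 − $937.40 = $8,436.60.
#3 ($186): 10% coinsurance on $186 = $18.60. Member pays $18.60; OOP now $3,177.90. Plan pays $186 − $18.60 = $167.40.
#4 ($231): deductible already satisfied, so member's share is 10% × $231 = $23.10. Member owes $23.10 (running OOP $3,201). Insurer: $231 − $23.10 = $207.90.
#5 ($568): deductible already satisfied, so member's share is 10% × $568 = $56.80. Cost to member: $56.80. OOP to date $3,257.80. Insurer: $568 − $56.80 = $511.20.
Insurer total: $4,166.10 + $8,436.60 + $167.40 + $207.90 + $511.20 = $13,489.20.

$13,489.20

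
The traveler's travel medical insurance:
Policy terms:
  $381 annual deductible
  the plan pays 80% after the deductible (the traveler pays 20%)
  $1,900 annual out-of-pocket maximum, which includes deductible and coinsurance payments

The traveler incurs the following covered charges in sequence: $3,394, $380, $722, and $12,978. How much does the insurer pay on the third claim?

$577.60

Claim 1 ($3,394): $381 finishes the deductible; $3,013 goes to coinsurance; traveler's 20% is $602.60. Cost to traveler: $983.60. OOP to date $983.60. Plan pays $3,394 − $983.60 = $2,410.40.
Claim 2 ($380): 20% coinsurance on $380 = $76. Cost to traveler: $76. OOP to date $1,059.60. Plan pays $380 − $76 = $304.
Claim 3 ($722): 20% coinsurance on $722 = $144.40. Cost to traveler: $144.40. OOP to date $1,204. Plan pays $722 − $144.40 = $577.60.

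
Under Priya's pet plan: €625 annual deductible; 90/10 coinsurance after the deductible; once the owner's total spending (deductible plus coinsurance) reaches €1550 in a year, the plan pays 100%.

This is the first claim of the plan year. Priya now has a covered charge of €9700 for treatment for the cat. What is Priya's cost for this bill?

€1532.50

Nothing has been paid toward the €625 deductible, so the first €625 of this charge is applied there.
After the €625 deductible portion, €9700 − €625 = €9075 is subject to coinsurance.
10% of €9075 = €907.50 falls to the owner.
So the owner owes €625 + €907.50 = €1532.50 before any cap.
Total out-of-pocket so far would be €0 + €1532.50 = €1532.50, below the €1550 cap — no reduction.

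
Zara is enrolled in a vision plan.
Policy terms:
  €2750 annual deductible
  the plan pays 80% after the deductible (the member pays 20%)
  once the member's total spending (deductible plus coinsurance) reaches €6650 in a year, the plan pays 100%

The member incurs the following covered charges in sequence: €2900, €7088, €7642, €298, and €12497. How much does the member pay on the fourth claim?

€59.60

Bill 1, €2900: €2750 finishes the deductible; €150 goes to coinsurance; member's 20% is €30. Cost to member: €2780. OOP to date €2780.
Bill 2, €7088: deductible already satisfied, so member's share is 20% × €7088 = €1417.60. Member pays €1417.60; OOP now €4197.60.
Bill 3, €7642: deductible already satisfied, so member's share is 20% × €7642 = €1528.40. Cost to member: €1528.40. OOP to date €5726.
Bill 4, €298: deductible already satisfied, so member's share is 20% × €298 = €59.60. Member pays €59.60; OOP now €5785.60.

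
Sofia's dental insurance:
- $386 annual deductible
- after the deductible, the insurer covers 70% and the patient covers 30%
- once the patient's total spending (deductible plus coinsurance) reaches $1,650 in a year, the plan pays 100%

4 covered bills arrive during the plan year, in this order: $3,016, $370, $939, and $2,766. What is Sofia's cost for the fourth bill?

$82.30

#1 ($3,016): $386 finishes the deductible; $2,630 goes to coinsurance; coinsurance $2,630 × 30% = $789. Patient pays $1,175; OOP now $1,175.
#2 ($370): 30% coinsurance on $370 = $111. Patient owes $111 (running OOP $1,286).
#3 ($939): 30% coinsurance on $939 = $281.70. Cost to patient: $281.70. OOP to date $1,567.70.
#4 ($2,766): deductible met; 30% of $2,766 = $829.80. Adding that to $1,567.70 gives $2,397.50, past the $1,650 cap; patient pays only $1,650 − $1,567.70 = $82.30.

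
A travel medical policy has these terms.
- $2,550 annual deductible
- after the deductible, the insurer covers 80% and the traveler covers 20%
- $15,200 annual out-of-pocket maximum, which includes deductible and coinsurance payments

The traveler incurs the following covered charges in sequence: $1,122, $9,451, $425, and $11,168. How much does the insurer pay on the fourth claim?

Claim 1 ($1,122): fully absorbed by the deductible. Traveler pays $1,122; OOP now $1,122. Plan pays $1,122 − $1,122 = $0.
Claim 2 ($9,451): deductible takes $1,428, $8,023 remains; traveler's 20% is $1,604.60. Traveler pays $3,032.60; OOP now $4,154.60. Plan pays $9,451 − $3,032.60 = $6,418.40.
Claim 3 ($425): deductible already satisfied, so traveler's share is 20% × $425 = $85. Traveler pays $85; OOP now $4,239.60. Insurer: $425 − $85 = $340.
Claim 4 ($11,168): deductible already satisfied, so traveler's share is 20% × $11,168 = $2,233.60. Traveler owes $2,233.60 (running OOP $6,473.20). Insurer: $11,168 − $2,233.60 = $8,934.40.

$8,934.40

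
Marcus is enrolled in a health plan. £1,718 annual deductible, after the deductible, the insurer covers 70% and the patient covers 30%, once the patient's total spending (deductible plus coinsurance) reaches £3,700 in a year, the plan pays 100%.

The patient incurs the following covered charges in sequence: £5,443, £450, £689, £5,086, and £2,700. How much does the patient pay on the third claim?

Claim 1 — £5,443: deductible takes £1,718, £3,725 remains; coinsurance £3,725 × 30% = £1,117.50. Patient pays £2,835.50; OOP now £2,835.50.
Claim 2 — £450: deductible already satisfied, so patient's share is 30% × £450 = £135. Cost to patient: £135. OOP to date £2,970.50.
Claim 3 — £689: deductible already satisfied, so patient's share is 30% × £689 = £206.70. Patient owes £206.70 (running OOP £3,177.20).

£206.70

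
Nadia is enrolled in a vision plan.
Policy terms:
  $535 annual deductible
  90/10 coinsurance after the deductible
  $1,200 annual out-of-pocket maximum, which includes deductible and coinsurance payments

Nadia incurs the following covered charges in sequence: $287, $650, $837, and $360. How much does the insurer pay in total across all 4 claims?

$1,439.10

#1 ($287): all of it applies to the deductible. Member pays $287; OOP now $287. Plan pays $287 − $287 = $0.
#2 ($650): deductible takes $248, $402 remains; 10% of $402 = $40.20. Member owes $288.20 (running OOP $575.20). Insurer: $650 − $288.20 = $361.80.
#3 ($837): deductible met; 10% of $837 = $83.70. Member pays $83.70; OOP now $658.90. Plan pays $837 − $83.70 = $753.30.
#4 ($360): deductible met; 10% of $360 = $36. Member owes $36 (running OOP $694.90). Insurer: $360 − $36 = $324.
Insurer total = bills − member's total = $2,134 − $694.90 = $1,439.10.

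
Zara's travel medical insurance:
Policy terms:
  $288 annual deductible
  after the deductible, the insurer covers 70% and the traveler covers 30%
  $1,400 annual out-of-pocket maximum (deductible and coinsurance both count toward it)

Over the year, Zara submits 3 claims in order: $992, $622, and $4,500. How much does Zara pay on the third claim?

$714.20

Bill 1, $992: $288 finishes the deductible; $704 goes to coinsurance; traveler's 30% is $211.20. Cost to traveler: $499.20. OOP to date $499.20.
Bill 2, $622: deductible met; 30% of $622 = $186.60. Traveler pays $186.60; OOP now $685.80.
Bill 3, $4,500: deductible already satisfied, so traveler's share is 30% × $4,500 = $1,350. Adding that to $685.80 gives $2,035.80, past the $1,400 cap; traveler pays only $1,400 − $685.80 = $714.20.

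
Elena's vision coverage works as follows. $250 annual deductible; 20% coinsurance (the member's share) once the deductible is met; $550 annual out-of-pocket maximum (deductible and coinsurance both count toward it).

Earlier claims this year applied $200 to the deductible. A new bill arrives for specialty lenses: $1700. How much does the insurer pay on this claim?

Deductible still to meet: $250 − $200 = $50.
That leaves $1700 − $50 = $1650 for coinsurance.
Member's 20% share of $1650 is $330.
So the member owes $50 + $330 = $380 before any cap.
That would bring total out-of-pocket to $580, past the $550 cap. The member is capped at $550 − $200 = $350 on this claim.
The insurer covers the remainder: $1700 − $350 = $1350.

$1350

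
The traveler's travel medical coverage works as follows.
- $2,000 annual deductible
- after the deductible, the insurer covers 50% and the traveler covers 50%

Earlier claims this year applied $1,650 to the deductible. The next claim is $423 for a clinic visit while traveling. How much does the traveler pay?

Deductible still to meet: $2,000 − $1,650 = $350.
After the $350 deductible portion, $423 − $350 = $73 is subject to coinsurance.
50% of $73 = $36.50 falls to the traveler.
That puts the traveler's cost at $350 + $36.50 = $386.50.

$386.50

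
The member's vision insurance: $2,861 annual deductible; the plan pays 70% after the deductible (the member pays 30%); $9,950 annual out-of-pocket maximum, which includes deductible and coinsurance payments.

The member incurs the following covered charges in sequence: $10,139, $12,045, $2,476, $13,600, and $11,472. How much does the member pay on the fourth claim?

$549.30

Bill 1, $10,139: $2,861 to deductible, leaving $7,278; coinsurance $7,278 × 30% = $2,183.40. Member owes $5,044.40 (running OOP $5,044.40).
Bill 2, $12,045: deductible already satisfied, so member's share is 30% × $12,045 = $3,613.50. Member owes $3,613.50 (running OOP $8,657.90).
Bill 3, $2,476: deductible met; 30% of $2,476 = $742.80. Cost to member: $742.80. OOP to date $9,400.70.
Bill 4, $13,600: deductible met; 30% of $13,600 = $4,080. That would push OOP to $13,480.70, over the $9,950 cap, so member pays $9,950 − $9,400.70 = $549.30.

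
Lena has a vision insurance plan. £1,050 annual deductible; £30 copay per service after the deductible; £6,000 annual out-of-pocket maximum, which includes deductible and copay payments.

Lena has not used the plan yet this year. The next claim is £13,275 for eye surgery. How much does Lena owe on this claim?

£1,080

Deductible not yet touched, so the first £1,050 of the bill goes to the deductible.
That leaves £13,275 − £1,050 = £12,225 for the copay.
Copay on this service: £30.
Member responsibility before any cap: £1,050 + £30 = £1,080.
Cumulative spending £0 + £1,080 = £1,080 stays under the £6,000 maximum.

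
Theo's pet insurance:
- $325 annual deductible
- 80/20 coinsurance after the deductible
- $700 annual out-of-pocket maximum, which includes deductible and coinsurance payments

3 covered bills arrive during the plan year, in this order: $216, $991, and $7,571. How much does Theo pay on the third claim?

$198.60

Bill 1, $216: entire amount goes to the deductible. Cost to owner: $216. OOP to date $216.
Bill 2, $991: $109 finishes the deductible; $882 goes to coinsurance; coinsurance $882 × 20% = $176.40. Cost to owner: $285.40. OOP to date $501.40.
Bill 3, $7,571: 20% coinsurance on $7,571 = $1,514.20. Adding that to $501.40 gives $2,015.60, past the $700 cap; owner pays only $700 − $501.40 = $198.60.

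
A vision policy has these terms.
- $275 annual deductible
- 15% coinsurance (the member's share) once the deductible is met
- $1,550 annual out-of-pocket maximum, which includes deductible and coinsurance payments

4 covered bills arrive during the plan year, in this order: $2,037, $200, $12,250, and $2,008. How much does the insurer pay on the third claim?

$11,269.30

Claim 1 ($2,037): deductible takes $275, $1,762 remains; coinsurance $1,762 × 15% = $264.30. Member pays $539.30; OOP now $539.30. Plan pays $2,037 − $539.30 = $1,497.70.
Claim 2 ($200): 15% coinsurance on $200 = $30. Cost to member: $30. OOP to date $569.30. Plan pays $200 − $30 = $170.
Claim 3 ($12,250): 15% coinsurance on $12,250 = $1,837.50. OOP would hit $2,406.80 > $1,550, so the cap limits the member to $1,550 − $569.30 = $980.70. Plan pays $12,250 − $980.70 = $11,269.30.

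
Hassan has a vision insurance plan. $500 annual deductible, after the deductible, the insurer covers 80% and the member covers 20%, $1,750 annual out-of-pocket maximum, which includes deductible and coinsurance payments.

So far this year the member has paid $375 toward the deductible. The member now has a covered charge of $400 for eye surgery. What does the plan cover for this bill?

Remaining deductible: $500 − $375 = $125.
The remaining $275 (= $400 − $125) moves to coinsurance.
Coinsurance: $275 × 20% = $55.
So the member owes $125 + $55 = $180 before any cap.
Year-to-date out-of-pocket becomes $375 + $180 = $555, still under the $1,750 maximum, so no cap applies.
The plan picks up $400 − $180 = $220.

$220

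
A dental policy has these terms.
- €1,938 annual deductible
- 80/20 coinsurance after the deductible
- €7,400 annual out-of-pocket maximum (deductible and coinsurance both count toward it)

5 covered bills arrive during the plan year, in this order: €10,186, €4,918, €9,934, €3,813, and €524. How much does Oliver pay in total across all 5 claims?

€7,400

#1 (€10,186): €1,938 to deductible, leaving €8,248; patient's 20% is €1,649.60. Cost to patient: €3,587.60. OOP to date €3,587.60.
#2 (€4,918): deductible met; 20% of €4,918 = €983.60. Patient owes €983.60 (running OOP €4,571.20).
#3 (€9,934): deductible already satisfied, so patient's share is 20% × €9,934 = €1,986.80. Patient owes €1,986.80 (running OOP €6,558).
#4 (€3,813): deductible met; 20% of €3,813 = €762.60. Cost to patient: €762.60. OOP to date €7,320.60.
#5 (€524): deductible met; 20% of €524 = €104.80. Adding that to €7,320.60 gives €7,425.40, past the €7,400 cap; patient pays only €7,400 − €7,320.60 = €79.40.
Total paid by the patient: €3,587.60 + €983.60 + €1,986.80 + €762.60 + €79.40 = €7,400.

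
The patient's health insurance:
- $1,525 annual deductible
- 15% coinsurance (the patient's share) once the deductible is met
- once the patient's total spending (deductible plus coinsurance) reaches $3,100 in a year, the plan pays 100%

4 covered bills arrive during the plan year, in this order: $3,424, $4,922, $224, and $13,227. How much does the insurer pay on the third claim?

$190.40

#1 ($3,424): $1,525 finishes the deductible; $1,899 goes to coinsurance; patient's 15% is $284.85. Patient owes $1,809.85 (running OOP $1,809.85). Insurer: $3,424 − $1,809.85 = $1,614.15.
#2 ($4,922): deductible met; 15% of $4,922 = $738.30. Patient owes $738.30 (running OOP $2,548.15). Insurer: $4,922 − $738.30 = $4,183.70.
#3 ($224): 15% coinsurance on $224 = $33.60. Patient owes $33.60 (running OOP $2,581.75). Insurer: $224 − $33.60 = $190.40.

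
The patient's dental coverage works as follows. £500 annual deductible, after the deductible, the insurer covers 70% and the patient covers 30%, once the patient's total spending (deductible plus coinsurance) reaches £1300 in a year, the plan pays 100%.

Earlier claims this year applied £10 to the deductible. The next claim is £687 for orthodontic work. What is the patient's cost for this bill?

£549.10

£10 of the £500 deductible is already met, leaving £490.
After the £490 deductible portion, £687 − £490 = £197 is subject to coinsurance.
30% of £197 = £59.10 falls to the patient.
Patient responsibility before any cap: £490 + £59.10 = £549.10.
Total out-of-pocket so far would be £10 + £549.10 = £559.10, below the £1300 cap — no reduction.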